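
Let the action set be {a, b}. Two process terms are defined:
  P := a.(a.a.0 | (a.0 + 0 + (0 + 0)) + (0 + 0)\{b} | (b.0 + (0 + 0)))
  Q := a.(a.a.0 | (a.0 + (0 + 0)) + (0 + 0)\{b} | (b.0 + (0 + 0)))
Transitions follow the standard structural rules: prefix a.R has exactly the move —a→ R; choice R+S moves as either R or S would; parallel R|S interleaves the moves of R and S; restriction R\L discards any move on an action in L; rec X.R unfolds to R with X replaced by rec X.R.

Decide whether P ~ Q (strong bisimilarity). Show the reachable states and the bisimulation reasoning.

YES

P's transition system — 8 states:
  s0 = a.(a.a.0 | (a.0 + 0 + (0 + 0)) + (0 + 0)\{b} | (b.0 + (0 + 0))) has moves =a=> s1
  s1 = a.a.0 | (a.0 + 0 + (0 + 0)) + (0 + 0)\{b} | (b.0 + (0 + 0)) has moves =a=> s2, =a=> s3, =b=> s4
  s2 = a.0 | (a.0 + 0 + (0 + 0)) has moves =a=> s5, =a=> s6
  s3 = a.a.0 | 0 has moves =a=> s6
  s4 = (0 + 0)\{b} | 0 has moves ·
  s5 = 0 | (a.0 + 0 + (0 + 0)) has moves =a=> s7
  s6 = a.0 | 0 has moves =a=> s7
  s7 = 0 | 0 has moves ·
Q's transition system — 8 states:
  t0 = a.(a.a.0 | (a.0 + (0 + 0)) + (0 + 0)\{b} | (b.0 + (0 + 0))) has moves =a=> t1
  t1 = a.a.0 | (a.0 + (0 + 0)) + (0 + 0)\{b} | (b.0 + (0 + 0)) has moves =a=> t2, =a=> t3, =b=> t4
  t2 = a.0 | (a.0 + (0 + 0)) has moves =a=> t5, =a=> t6
  t3 = a.a.0 | 0 has moves =a=> t6
  t4 = (0 + 0)\{b} | 0 has moves ·
  t5 = 0 | (a.0 + (0 + 0)) has moves =a=> t7
  t6 = a.0 | 0 has moves =a=> t7
  t7 = 0 | 0 has moves ·
Coarsest stable partition (strong bisimilarity classes):
  B0 = {s0, t0}
  B1 = {s1, t1}
  B2 = {s2, s3, t2, t3}
  B3 = {s5, s6, t5, t6}
  B4 = {s4, s7, t4, t7}
s0 ∈ B0, t0 ∈ B0 → same block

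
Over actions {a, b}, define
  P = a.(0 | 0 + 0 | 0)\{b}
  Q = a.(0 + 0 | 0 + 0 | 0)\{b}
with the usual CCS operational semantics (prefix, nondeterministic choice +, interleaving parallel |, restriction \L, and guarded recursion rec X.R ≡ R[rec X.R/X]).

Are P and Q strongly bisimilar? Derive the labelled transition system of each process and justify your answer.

YES

Reachable graph of P (2 states):
  m0 = a.(0 | 0 + 0 | 0)\{b} | -a-> m1
  m1 = (0 | 0 + 0 | 0)\{b} | stopped
Reachable graph of Q (2 states):
  n0 = a.(0 + 0 | 0 + 0 | 0)\{b} | -a-> n1
  n1 = (0 + 0 | 0 + 0 | 0)\{b} | stopped
Partition-refinement fixed point:
  B0 = {m0, n0}
  B1 = {m1, n1}
m0 ∈ B0, n0 ∈ B0 → same block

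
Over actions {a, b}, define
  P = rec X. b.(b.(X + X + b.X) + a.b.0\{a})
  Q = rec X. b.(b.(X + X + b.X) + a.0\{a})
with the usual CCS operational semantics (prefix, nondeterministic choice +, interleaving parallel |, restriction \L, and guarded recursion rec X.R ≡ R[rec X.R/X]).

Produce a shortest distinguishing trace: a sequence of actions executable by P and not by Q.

bab

LTS(P): 5 reachable states
  u0 = rec X. b.(b.(X + X + b.X) + a.b.0\{a}) :: --b--▸ u1
  u1 = b.((rec X. b.(b.(X + X + b.X) + a.b.0\{a})) + (rec X. b.(b.(X + X + b.X) + a.b.0\{a})) + b.(rec X. b.(b.(X + X + b.X) + a.b.0\{a}))) + a.b.0\{a} :: --a--▸ u2, --b--▸ u3
  u2 = b.0\{a} :: --b--▸ u4
  u3 = (rec X. b.(b.(X + X + b.X) + a.b.0\{a})) + (rec X. b.(b.(X + X + b.X) + a.b.0\{a})) + b.(rec X. b.(b.(X + X + b.X) + a.b.0\{a})) :: --b--▸ u0, --b--▸ u1
  u4 = 0\{a} :: deadlocked
LTS(Q): 4 reachable states
  v0 = rec X. b.(b.(X + X + b.X) + a.0\{a}) :: --b--▸ v1
  v1 = b.((rec X. b.(b.(X + X + b.X) + a.0\{a})) + (rec X. b.(b.(X + X + b.X) + a.0\{a})) + b.(rec X. b.(b.(X + X + b.X) + a.0\{a}))) + a.0\{a} :: --a--▸ v2, --b--▸ v3
  v2 = 0\{a} :: deadlocked
  v3 = (rec X. b.(b.(X + X + b.X) + a.0\{a})) + (rec X. b.(b.(X + X + b.X) + a.0\{a})) + b.(rec X. b.(b.(X + X + b.X) + a.0\{a})) :: --b--▸ v0, --b--▸ v1
Executing bab from P (initial set {u0}):
  [1] b ⇒ {u1}
  [2] a ⇒ {u2}
  [3] b ⇒ {u4}
  P completes σ.
Executing bab from Q (initial set {v0}):
  [1] b ⇒ {v1}
  [2] a ⇒ {v2}
  [3] b ⇒ ∅  — Q cannot continue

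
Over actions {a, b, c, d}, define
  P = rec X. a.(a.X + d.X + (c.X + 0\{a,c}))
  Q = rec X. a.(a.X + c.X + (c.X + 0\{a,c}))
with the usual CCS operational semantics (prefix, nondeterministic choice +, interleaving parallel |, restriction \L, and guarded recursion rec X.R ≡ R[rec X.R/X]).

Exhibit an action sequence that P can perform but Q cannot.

ad

P's transition system — 2 states:
  m0 = rec X. a.(a.X + d.X + (c.X + 0\{a,c})) | ··a··> m1
  m1 = a.(rec X. a.(a.X + d.X + (c.X + 0\{a,c}))) + d.(rec X. a.(a.X + d.X + (c.X + 0\{a,c}))) + (c.(rec X. a.(a.X + d.X + (c.X + 0\{a,c}))) + 0\{a,c}) | ··a··> m0, ··c··> m0, ··d··> m0
Q's transition system — 2 states:
  n0 = rec X. a.(a.X + c.X + (c.X + 0\{a,c})) | ··a··> n1
  n1 = a.(rec X. a.(a.X + c.X + (c.X + 0\{a,c}))) + c.(rec X. a.(a.X + c.X + (c.X + 0\{a,c}))) + (c.(rec X. a.(a.X + c.X + (c.X + 0\{a,c}))) + 0\{a,c}) | ··a··> n0, ··c··> n0
Executing ad from P (initial set {m0}):
  [1] a ⇒ {m1}
  [2] d ⇒ {m0}
  — P admits the full trace.
Executing ad from Q (initial set {n0}):
  [1] a ⇒ {n1}
  [2] d ⇒ no successor for Q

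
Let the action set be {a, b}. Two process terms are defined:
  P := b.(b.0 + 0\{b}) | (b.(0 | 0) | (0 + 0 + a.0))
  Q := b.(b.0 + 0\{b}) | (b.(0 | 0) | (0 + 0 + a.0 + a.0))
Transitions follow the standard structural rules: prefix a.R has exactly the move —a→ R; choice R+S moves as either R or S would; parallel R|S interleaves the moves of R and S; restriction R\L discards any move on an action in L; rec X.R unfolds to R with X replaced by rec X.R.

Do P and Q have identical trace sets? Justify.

traces(P) = traces(Q)

Reachable graph of P (12 states):
  m0 = b.(b.0 + 0\{b}) | (b.(0 | 0) | (0 + 0 + a.0)) → =a=> m1, =b=> m2, =b=> m3
  m1 = b.(b.0 + 0\{b}) | (b.(0 | 0) | 0) → =b=> m4, =b=> m5
  m2 = (b.0 + 0\{b}) | (b.(0 | 0) | (0 + 0 + a.0)) → =a=> m4, =b=> m6, =b=> m7
  m3 = b.(b.0 + 0\{b}) | (0 | 0 | (0 + 0 + a.0)) → =a=> m5, =b=> m6
  m4 = (b.0 + 0\{b}) | (b.(0 | 0) | 0) → =b=> m8, =b=> m9
  m5 = b.(b.0 + 0\{b}) | (0 | 0 | 0) → =b=> m8
  m6 = (b.0 + 0\{b}) | (0 | 0 | (0 + 0 + a.0)) → =a=> m8, =b=> m10
  m7 = 0 | (b.(0 | 0) | (0 + 0 + a.0)) → =a=> m9, =b=> m10
  m8 = (b.0 + 0\{b}) | (0 | 0 | 0) → =b=> m11
  m9 = 0 | (b.(0 | 0) | 0) → =b=> m11
  m10 = 0 | (0 | 0 | (0 + 0 + a.0)) → =a=> m11
  m11 = 0 | (0 | 0 | 0) → stopped
Reachable graph of Q (12 states):
  n0 = b.(b.0 + 0\{b}) | (b.(0 | 0) | (0 + 0 + a.0 + a.0)) → =a=> n1, =b=> n2, =b=> n3
  n1 = b.(b.0 + 0\{b}) | (b.(0 | 0) | 0) → =b=> n4, =b=> n5
  n2 = (b.0 + 0\{b}) | (b.(0 | 0) | (0 + 0 + a.0 + a.0)) → =a=> n4, =b=> n6, =b=> n7
  n3 = b.(b.0 + 0\{b}) | (0 | 0 | (0 + 0 + a.0 + a.0)) → =a=> n5, =b=> n6
  n4 = (b.0 + 0\{b}) | (b.(0 | 0) | 0) → =b=> n8, =b=> n9
  n5 = b.(b.0 + 0\{b}) | (0 | 0 | 0) → =b=> n8
  n6 = (b.0 + 0\{b}) | (0 | 0 | (0 + 0 + a.0 + a.0)) → =a=> n8, =b=> n10
  n7 = 0 | (b.(0 | 0) | (0 + 0 + a.0 + a.0)) → =a=> n9, =b=> n10
  n8 = (b.0 + 0\{b}) | (0 | 0 | 0) → =b=> n11
  n9 = 0 | (b.(0 | 0) | 0) → =b=> n11
  n10 = 0 | (0 | 0 | (0 + 0 + a.0 + a.0)) → =a=> n11
  n11 = 0 | (0 | 0 | 0) → stopped
Coarsest stable partition (strong bisimilarity classes):
  B0 = {m0, n0}
  B1 = {m1, n1}
  B2 = {m4, m5, n4, n5}
  B3 = {m8, m9, n8, n9}
  B4 = {m11, n11}
  B5 = {m2, m3, n2, n3}
  B6 = {m6, m7, n6, n7}
  B7 = {m10, n10}
m0 ∈ B0, n0 ∈ B0 → same block
Bisimilar ⇒ trace-equivalent.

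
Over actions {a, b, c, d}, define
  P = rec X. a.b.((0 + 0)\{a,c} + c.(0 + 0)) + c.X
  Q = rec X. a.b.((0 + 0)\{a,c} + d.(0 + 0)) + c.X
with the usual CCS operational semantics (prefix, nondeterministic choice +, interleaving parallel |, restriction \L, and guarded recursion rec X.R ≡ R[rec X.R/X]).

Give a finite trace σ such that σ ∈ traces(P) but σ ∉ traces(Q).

Reachable graph of P (4 states):
  u0 = rec X. a.b.((0 + 0)\{a,c} + c.(0 + 0)) + c.X ⊢ =a=> u1, =c=> u0
  u1 = b.((0 + 0)\{a,c} + c.(0 + 0)) ⊢ =b=> u2
  u2 = (0 + 0)\{a,c} + c.(0 + 0) ⊢ =c=> u3
  u3 = 0 + 0 ⊢ deadlocked
Reachable graph of Q (4 states):
  v0 = rec X. a.b.((0 + 0)\{a,c} + d.(0 + 0)) + c.X ⊢ =a=> v1, =c=> v0
  v1 = b.((0 + 0)\{a,c} + d.(0 + 0)) ⊢ =b=> v2
  v2 = (0 + 0)\{a,c} + d.(0 + 0) ⊢ =d=> v3
  v3 = 0 + 0 ⊢ deadlocked
Run σ = ⟨abc⟩ on P: start {u0}
  [1] a ⇒ {u1}
  [2] b ⇒ {u2}
  [3] c ⇒ {u3}
  ✓ P
Run σ = ⟨abc⟩ on Q: start {v0}
  [1] a ⇒ {v1}
  [2] b ⇒ {v2}
  [3] c ⇒ no successor for Q

abc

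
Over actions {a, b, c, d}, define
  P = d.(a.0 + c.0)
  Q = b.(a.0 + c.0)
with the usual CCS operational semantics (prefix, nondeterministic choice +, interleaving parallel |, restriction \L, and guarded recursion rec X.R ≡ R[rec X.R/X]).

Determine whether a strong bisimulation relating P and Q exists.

Reachable graph of P (3 states):
  m0 = d.(a.0 + c.0) has moves =d=> m1
  m1 = a.0 + c.0 has moves =a=> m2, =c=> m2
  m2 = 0 has moves deadlocked
Reachable graph of Q (3 states):
  n0 = b.(a.0 + c.0) has moves =b=> n1
  n1 = a.0 + c.0 has moves =a=> n2, =c=> n2
  n2 = 0 has moves deadlocked
Coarsest stable partition (strong bisimilarity classes):
  B0 = {m0}
  B1 = {m1, n1}
  B2 = {m2, n2}
  B3 = {n0}
m0 ∈ B0, n0 ∈ B3 → different blocks

NO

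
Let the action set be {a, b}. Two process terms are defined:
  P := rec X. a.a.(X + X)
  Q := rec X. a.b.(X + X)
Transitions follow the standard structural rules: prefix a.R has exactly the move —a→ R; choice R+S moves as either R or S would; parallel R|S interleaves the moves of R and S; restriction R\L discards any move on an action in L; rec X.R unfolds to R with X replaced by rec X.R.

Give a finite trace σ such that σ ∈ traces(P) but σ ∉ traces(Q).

aa

P's transition system — 3 states:
  s0 = rec X. a.a.(X + X) | ··a··> s1
  s1 = a.((rec X. a.a.(X + X)) + (rec X. a.a.(X + X))) | ··a··> s2
  s2 = (rec X. a.a.(X + X)) + (rec X. a.a.(X + X)) | ··a··> s1
Q's transition system — 3 states:
  t0 = rec X. a.b.(X + X) | ··a··> t1
  t1 = b.((rec X. a.b.(X + X)) + (rec X. a.b.(X + X))) | ··b··> t2
  t2 = (rec X. a.b.(X + X)) + (rec X. a.b.(X + X)) | ··a··> t1
Executing aa from P (initial set {s0}):
  step 1 (a): {s1}
  step 2 (a): {s2}
  — P admits the full trace.
Executing aa from Q (initial set {t0}):
  step 1 (a): {t1}
  step 2 (a): no successor for Q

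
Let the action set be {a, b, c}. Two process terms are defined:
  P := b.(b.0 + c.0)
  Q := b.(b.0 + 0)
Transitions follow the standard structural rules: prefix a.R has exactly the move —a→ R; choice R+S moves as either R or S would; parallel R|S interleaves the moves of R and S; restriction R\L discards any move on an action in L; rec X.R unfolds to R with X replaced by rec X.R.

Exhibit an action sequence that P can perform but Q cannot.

P's transition system — 3 states:
  s0 = b.(b.0 + c.0) has moves --b--▸ s1
  s1 = b.0 + c.0 has moves --b--▸ s2, --c--▸ s2
  s2 = 0 has moves deadlocked
Q's transition system — 3 states:
  t0 = b.(b.0 + 0) has moves --b--▸ t1
  t1 = b.0 + 0 has moves --b--▸ t2
  t2 = 0 has moves deadlocked
Run σ = ⟨bc⟩ on P: start {s0}
  after b @ step 1: {s1}
  after c @ step 2: {s2}
  P completes σ.
Run σ = ⟨bc⟩ on Q: start {t0}
  after b @ step 1: {t1}
  after c @ step 2: ∅  — Q cannot continue

bc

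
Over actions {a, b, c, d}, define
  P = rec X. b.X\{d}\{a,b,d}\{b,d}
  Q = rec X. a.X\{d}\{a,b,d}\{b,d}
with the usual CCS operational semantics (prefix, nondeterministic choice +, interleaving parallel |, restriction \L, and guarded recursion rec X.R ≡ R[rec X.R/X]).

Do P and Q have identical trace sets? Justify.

traces(P) ≠ traces(Q) — witness ⟨b⟩

Reachable graph of P (2 states):
  p0 = rec X. b.X\{d}\{a,b,d}\{b,d} has moves --b--▸ p1
  p1 = (rec X. b.X\{d}\{a,b,d}\{b,d})\{d}\{a,b,d}\{b,d} has moves ·
Reachable graph of Q (2 states):
  q0 = rec X. a.X\{d}\{a,b,d}\{b,d} has moves --a--▸ q1
  q1 = (rec X. a.X\{d}\{a,b,d}\{b,d})\{d}\{a,b,d}\{b,d} has moves ·
Executing b from P (initial set {p0}):
  after b @ step 1: {p1}
  P completes σ.
Executing b from Q (initial set {q0}):
  after b @ step 1: no successor for Q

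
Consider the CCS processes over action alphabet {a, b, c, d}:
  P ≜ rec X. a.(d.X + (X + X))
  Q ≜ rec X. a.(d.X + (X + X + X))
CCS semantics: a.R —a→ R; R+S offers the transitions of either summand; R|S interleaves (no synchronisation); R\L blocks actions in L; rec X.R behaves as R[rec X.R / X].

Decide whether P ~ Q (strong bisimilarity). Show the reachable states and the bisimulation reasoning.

P's transition system — 2 states:
  p0 = rec X. a.(d.X + (X + X)) → -a-> p1
  p1 = d.(rec X. a.(d.X + (X + X))) + ((rec X. a.(d.X + (X + X))) + (rec X. a.(d.X + (X + X)))) → -a-> p1, -d-> p0
Q's transition system — 2 states:
  q0 = rec X. a.(d.X + (X + X + X)) → -a-> q1
  q1 = d.(rec X. a.(d.X + (X + X + X))) + ((rec X. a.(d.X + (X + X + X))) + (rec X. a.(d.X + (X + X + X))) + (rec X. a.(d.X + (X + X + X)))) → -a-> q1, -d-> q0
Coarsest stable partition (strong bisimilarity classes):
  B0 = {p0, q0}
  B1 = {p1, q1}
p0 ∈ B0, q0 ∈ B0 → same block

YES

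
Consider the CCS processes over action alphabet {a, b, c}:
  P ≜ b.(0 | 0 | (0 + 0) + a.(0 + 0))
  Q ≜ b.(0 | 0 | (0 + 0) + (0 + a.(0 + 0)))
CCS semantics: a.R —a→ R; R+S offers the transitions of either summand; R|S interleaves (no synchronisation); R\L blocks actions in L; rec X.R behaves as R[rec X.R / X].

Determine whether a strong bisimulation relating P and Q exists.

bisimilar

P's transition system — 3 states:
  s0 = b.(0 | 0 | (0 + 0) + a.(0 + 0)) has moves -b-> s1
  s1 = 0 | 0 | (0 + 0) + a.(0 + 0) has moves -a-> s2
  s2 = 0 + 0 has moves stopped
Q's transition system — 3 states:
  t0 = b.(0 | 0 | (0 + 0) + (0 + a.(0 + 0))) has moves -b-> t1
  t1 = 0 | 0 | (0 + 0) + (0 + a.(0 + 0)) has moves -a-> t2
  t2 = 0 + 0 has moves stopped
Bisimilarity quotient blocks:
  B0 = {s0, t0}
  B1 = {s1, t1}
  B2 = {s2, t2}
s0 ∈ B0, t0 ∈ B0 → same block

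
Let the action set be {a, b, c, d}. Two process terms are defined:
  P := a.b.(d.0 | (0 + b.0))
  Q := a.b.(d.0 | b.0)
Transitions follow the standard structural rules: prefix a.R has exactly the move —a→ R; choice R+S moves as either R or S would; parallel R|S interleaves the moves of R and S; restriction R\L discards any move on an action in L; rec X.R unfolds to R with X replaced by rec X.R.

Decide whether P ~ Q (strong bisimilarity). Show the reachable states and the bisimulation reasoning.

bisimilar

P's transition system — 6 states:
  s0 = a.b.(d.0 | (0 + b.0)) | --a--▸ s1
  s1 = b.(d.0 | (0 + b.0)) | --b--▸ s2
  s2 = d.0 | (0 + b.0) | --b--▸ s3, --d--▸ s4
  s3 = d.0 | 0 | --d--▸ s5
  s4 = 0 | (0 + b.0) | --b--▸ s5
  s5 = 0 | 0 | deadlocked
Q's transition system — 6 states:
  t0 = a.b.(d.0 | b.0) | --a--▸ t1
  t1 = b.(d.0 | b.0) | --b--▸ t2
  t2 = d.0 | b.0 | --b--▸ t3, --d--▸ t4
  t3 = d.0 | 0 | --d--▸ t5
  t4 = 0 | b.0 | --b--▸ t5
  t5 = 0 | 0 | deadlocked
Partition-refinement fixed point:
  B0 = {s0, t0}
  B1 = {s1, t1}
  B2 = {s2, t2}
  B3 = {s4, t4}
  B4 = {s5, t5}
  B5 = {s3, t3}
s0 ∈ B0, t0 ∈ B0 → same block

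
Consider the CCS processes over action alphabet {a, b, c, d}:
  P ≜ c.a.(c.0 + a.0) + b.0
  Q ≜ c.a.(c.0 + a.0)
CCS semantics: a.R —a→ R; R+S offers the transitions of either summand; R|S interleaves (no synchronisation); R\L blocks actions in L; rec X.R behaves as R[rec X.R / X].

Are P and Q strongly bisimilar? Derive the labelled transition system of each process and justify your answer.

Reachable graph of P (4 states):
  s0 = c.a.(c.0 + a.0) + b.0 has moves --b--▸ s1, --c--▸ s2
  s1 = 0 has moves ∅
  s2 = a.(c.0 + a.0) has moves --a--▸ s3
  s3 = c.0 + a.0 has moves --a--▸ s1, --c--▸ s1
Reachable graph of Q (4 states):
  t0 = c.a.(c.0 + a.0) has moves --c--▸ t1
  t1 = a.(c.0 + a.0) has moves --a--▸ t2
  t2 = c.0 + a.0 has moves --a--▸ t3, --c--▸ t3
  t3 = 0 has moves ∅
Coarsest stable partition (strong bisimilarity classes):
  B0 = {s0}
  B1 = {s2, t1}
  B2 = {s3, t2}
  B3 = {s1, t3}
  B4 = {t0}
s0 ∈ B0, t0 ∈ B4 → different blocks

not bisimilar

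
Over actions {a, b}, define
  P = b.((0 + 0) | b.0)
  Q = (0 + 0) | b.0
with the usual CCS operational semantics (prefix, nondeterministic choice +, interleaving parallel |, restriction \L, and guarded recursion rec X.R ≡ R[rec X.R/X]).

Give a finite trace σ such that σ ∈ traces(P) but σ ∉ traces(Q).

bb

P's transition system — 3 states:
  s0 = b.((0 + 0) | b.0) ⊢ =b=> s1
  s1 = (0 + 0) | b.0 ⊢ =b=> s2
  s2 = (0 + 0) | 0 ⊢ stopped
Q's transition system — 2 states:
  t0 = (0 + 0) | b.0 ⊢ =b=> t1
  t1 = (0 + 0) | 0 ⊢ stopped
Executing bb from P (initial set {s0}):
  after b @ step 1: {s1}
  after b @ step 2: {s2}
  — P admits the full trace.
Executing bb from Q (initial set {t0}):
  after b @ step 1: {t1}
  after b @ step 2: ∅  — Q cannot continue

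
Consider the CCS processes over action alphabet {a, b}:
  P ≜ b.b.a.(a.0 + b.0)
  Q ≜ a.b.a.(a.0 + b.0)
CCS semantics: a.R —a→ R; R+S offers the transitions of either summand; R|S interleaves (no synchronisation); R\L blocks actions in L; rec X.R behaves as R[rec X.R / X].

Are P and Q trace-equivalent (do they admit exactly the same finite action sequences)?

LTS(P): 5 reachable states
  p0 = b.b.a.(a.0 + b.0) → —b→ p1
  p1 = b.a.(a.0 + b.0) → —b→ p2
  p2 = a.(a.0 + b.0) → —a→ p3
  p3 = a.0 + b.0 → —a→ p4, —b→ p4
  p4 = 0 → ·
LTS(Q): 5 reachable states
  q0 = a.b.a.(a.0 + b.0) → —a→ q1
  q1 = b.a.(a.0 + b.0) → —b→ q2
  q2 = a.(a.0 + b.0) → —a→ q3
  q3 = a.0 + b.0 → —a→ q4, —b→ q4
  q4 = 0 → ·
Run σ = ⟨b⟩ on P: start {p0}
  step 1 (b): {p1}
  ✓ P
Run σ = ⟨b⟩ on Q: start {q0}
  step 1 (b): ∅  — Q cannot continue

trace-distinct — witness ⟨b⟩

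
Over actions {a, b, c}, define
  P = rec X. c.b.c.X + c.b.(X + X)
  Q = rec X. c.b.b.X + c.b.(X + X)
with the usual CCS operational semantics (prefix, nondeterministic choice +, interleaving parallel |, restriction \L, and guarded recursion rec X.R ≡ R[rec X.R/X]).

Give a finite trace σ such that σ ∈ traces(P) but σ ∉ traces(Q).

cbcc

LTS(P): 5 reachable states
  p0 = rec X. c.b.c.X + c.b.(X + X) ⊢ ··c··> p1, ··c··> p2
  p1 = b.((rec X. c.b.c.X + c.b.(X + X)) + (rec X. c.b.c.X + c.b.(X + X))) ⊢ ··b··> p3
  p2 = b.c.(rec X. c.b.c.X + c.b.(X + X)) ⊢ ··b··> p4
  p3 = (rec X. c.b.c.X + c.b.(X + X)) + (rec X. c.b.c.X + c.b.(X + X)) ⊢ ··c··> p1, ··c··> p2
  p4 = c.(rec X. c.b.c.X + c.b.(X + X)) ⊢ ··c··> p0
LTS(Q): 5 reachable states
  q0 = rec X. c.b.b.X + c.b.(X + X) ⊢ ··c··> q1, ··c··> q2
  q1 = b.((rec X. c.b.b.X + c.b.(X + X)) + (rec X. c.b.b.X + c.b.(X + X))) ⊢ ··b··> q3
  q2 = b.b.(rec X. c.b.b.X + c.b.(X + X)) ⊢ ··b··> q4
  q3 = (rec X. c.b.b.X + c.b.(X + X)) + (rec X. c.b.b.X + c.b.(X + X)) ⊢ ··c··> q1, ··c··> q2
  q4 = b.(rec X. c.b.b.X + c.b.(X + X)) ⊢ ··b··> q0
Executing cbcc from P (initial set {p0}):
  step 1 (c): {p1, p2}
  step 2 (b): {p3, p4}
  step 3 (c): {p0, p1, p2}
  step 4 (c): {p1, p2}
  P completes σ.
Executing cbcc from Q (initial set {q0}):
  step 1 (c): {q1, q2}
  step 2 (b): {q3, q4}
  step 3 (c): {q1, q2}
  step 4 (c): no successor for Q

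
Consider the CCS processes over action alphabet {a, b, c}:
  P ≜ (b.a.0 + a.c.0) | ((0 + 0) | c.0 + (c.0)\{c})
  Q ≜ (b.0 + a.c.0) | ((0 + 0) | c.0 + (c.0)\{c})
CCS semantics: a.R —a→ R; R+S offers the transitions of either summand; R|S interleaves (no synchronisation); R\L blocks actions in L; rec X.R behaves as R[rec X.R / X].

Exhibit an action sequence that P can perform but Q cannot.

ba

P's transition system — 8 states:
  s0 = (b.a.0 + a.c.0) | ((0 + 0) | c.0 + (c.0)\{c}) :: —a→ s1, —b→ s2, —c→ s3
  s1 = c.0 | ((0 + 0) | c.0 + (c.0)\{c}) :: —c→ s4, —c→ s5
  s2 = a.0 | ((0 + 0) | c.0 + (c.0)\{c}) :: —a→ s4, —c→ s6
  s3 = (b.a.0 + a.c.0) | ((0 + 0) | 0) :: —a→ s5, —b→ s6
  s4 = 0 | ((0 + 0) | c.0 + (c.0)\{c}) :: —c→ s7
  s5 = c.0 | ((0 + 0) | 0) :: —c→ s7
  s6 = a.0 | ((0 + 0) | 0) :: —a→ s7
  s7 = 0 | ((0 + 0) | 0) :: deadlocked
Q's transition system — 6 states:
  t0 = (b.0 + a.c.0) | ((0 + 0) | c.0 + (c.0)\{c}) :: —a→ t1, —b→ t2, —c→ t3
  t1 = c.0 | ((0 + 0) | c.0 + (c.0)\{c}) :: —c→ t2, —c→ t4
  t2 = 0 | ((0 + 0) | c.0 + (c.0)\{c}) :: —c→ t5
  t3 = (b.0 + a.c.0) | ((0 + 0) | 0) :: —a→ t4, —b→ t5
  t4 = c.0 | ((0 + 0) | 0) :: —c→ t5
  t5 = 0 | ((0 + 0) | 0) :: deadlocked
Trace ⟨ba⟩ through P, begin at {s0}:
  after b @ step 1: {s2}
  after a @ step 2: {s4}
  P completes σ.
Trace ⟨ba⟩ through Q, begin at {t0}:
  after b @ step 1: {t2}
  after a @ step 2: ∅ (Q stuck)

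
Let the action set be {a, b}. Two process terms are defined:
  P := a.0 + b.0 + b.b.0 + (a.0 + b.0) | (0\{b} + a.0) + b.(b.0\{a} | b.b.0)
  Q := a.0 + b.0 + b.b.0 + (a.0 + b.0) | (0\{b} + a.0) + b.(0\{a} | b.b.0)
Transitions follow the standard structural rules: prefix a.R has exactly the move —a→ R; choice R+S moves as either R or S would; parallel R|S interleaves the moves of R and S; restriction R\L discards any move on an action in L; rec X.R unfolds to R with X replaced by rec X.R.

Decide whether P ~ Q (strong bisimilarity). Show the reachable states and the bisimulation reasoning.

P ≁ Q

LTS(P): 12 reachable states
  s0 = a.0 + b.0 + b.b.0 + (a.0 + b.0) | (0\{b} + a.0) + b.(b.0\{a} | b.b.0) | -a-> s1, -a-> s2, -a-> s3, -b-> s2, -b-> s3, -b-> s4, -b-> s5
  s1 = (a.0 + b.0) | 0 | -a-> s6, -b-> s6
  s2 = 0 | ∅
  s3 = 0 | (0\{b} + a.0) | -a-> s6
  s4 = b.0 | -b-> s2
  s5 = b.0\{a} | b.b.0 | -b-> s7, -b-> s8
  s6 = 0 | 0 | ∅
  s7 = 0\{a} | b.b.0 | -b-> s9
  s8 = b.0\{a} | b.0 | -b-> s10, -b-> s9
  s9 = 0\{a} | b.0 | -b-> s11
  s10 = b.0\{a} | 0 | -b-> s11
  s11 = 0\{a} | 0 | ∅
LTS(Q): 9 reachable states
  t0 = a.0 + b.0 + b.b.0 + (a.0 + b.0) | (0\{b} + a.0) + b.(0\{a} | b.b.0) | -a-> t1, -a-> t2, -a-> t3, -b-> t2, -b-> t3, -b-> t4, -b-> t5
  t1 = (a.0 + b.0) | 0 | -a-> t6, -b-> t6
  t2 = 0 | ∅
  t3 = 0 | (0\{b} + a.0) | -a-> t6
  t4 = 0\{a} | b.b.0 | -b-> t7
  t5 = b.0 | -b-> t2
  t6 = 0 | 0 | ∅
  t7 = 0\{a} | b.0 | -b-> t8
  t8 = 0\{a} | 0 | ∅
Partition-refinement fixed point:
  B0 = {s0}
  B1 = {s1, t1}
  B2 = {s11, s2, s6, t2, t6, t8}
  B3 = {s10, s4, s9, t5, t7}
  B4 = {s3, t3}
  B5 = {s5}
  B6 = {s7, s8, t4}
  B7 = {t0}
s0 ∈ B0, t0 ∈ B7 → different blocks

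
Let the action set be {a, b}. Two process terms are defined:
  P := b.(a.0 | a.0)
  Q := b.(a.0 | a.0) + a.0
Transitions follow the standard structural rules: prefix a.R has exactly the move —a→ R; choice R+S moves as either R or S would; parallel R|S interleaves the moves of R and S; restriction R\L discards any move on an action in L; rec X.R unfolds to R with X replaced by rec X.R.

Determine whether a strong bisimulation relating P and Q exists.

P's transition system — 5 states:
  s0 = b.(a.0 | a.0) :: —b→ s1
  s1 = a.0 | a.0 :: —a→ s2, —a→ s3
  s2 = 0 | a.0 :: —a→ s4
  s3 = a.0 | 0 :: —a→ s4
  s4 = 0 | 0 :: stopped
Q's transition system — 6 states:
  t0 = b.(a.0 | a.0) + a.0 :: —a→ t1, —b→ t2
  t1 = 0 :: stopped
  t2 = a.0 | a.0 :: —a→ t3, —a→ t4
  t3 = 0 | a.0 :: —a→ t5
  t4 = a.0 | 0 :: —a→ t5
  t5 = 0 | 0 :: stopped
Bisimilarity quotient blocks:
  B0 = {s0}
  B1 = {s1, t2}
  B2 = {s2, s3, t3, t4}
  B3 = {s4, t1, t5}
  B4 = {t0}
s0 ∈ B0, t0 ∈ B4 → different blocks

P ≁ Q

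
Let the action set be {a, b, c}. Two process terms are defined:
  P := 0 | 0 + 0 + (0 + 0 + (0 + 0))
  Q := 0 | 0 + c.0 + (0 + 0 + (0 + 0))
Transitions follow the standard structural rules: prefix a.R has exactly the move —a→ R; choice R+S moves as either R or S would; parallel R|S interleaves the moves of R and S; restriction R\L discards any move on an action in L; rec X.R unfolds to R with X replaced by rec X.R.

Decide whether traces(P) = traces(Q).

NO — witness ⟨c⟩

LTS(P): 1 reachable states
  m0 = 0 | 0 + 0 + (0 + 0 + (0 + 0)) :: stopped
LTS(Q): 2 reachable states
  n0 = 0 | 0 + c.0 + (0 + 0 + (0 + 0)) :: --c--▸ n1
  n1 = 0 :: stopped
Run σ = ⟨c⟩ on Q: start {n0}
  after c @ step 1: {n1}
  — Q admits the full trace.
Run σ = ⟨c⟩ on P: start {m0}
  after c @ step 1: no successor for P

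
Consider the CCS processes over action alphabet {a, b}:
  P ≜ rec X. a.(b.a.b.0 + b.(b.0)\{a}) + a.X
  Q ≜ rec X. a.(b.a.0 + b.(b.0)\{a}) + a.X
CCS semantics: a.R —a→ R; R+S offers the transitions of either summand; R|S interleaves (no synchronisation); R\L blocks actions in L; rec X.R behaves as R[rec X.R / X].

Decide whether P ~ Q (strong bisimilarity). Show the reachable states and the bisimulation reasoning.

LTS(P): 7 reachable states
  p0 = rec X. a.(b.a.b.0 + b.(b.0)\{a}) + a.X ⊢ ··a··> p0, ··a··> p1
  p1 = b.a.b.0 + b.(b.0)\{a} ⊢ ··b··> p2, ··b··> p3
  p2 = (b.0)\{a} ⊢ ··b··> p4
  p3 = a.b.0 ⊢ ··a··> p5
  p4 = 0\{a} ⊢ ∅
  p5 = b.0 ⊢ ··b··> p6
  p6 = 0 ⊢ ∅
LTS(Q): 6 reachable states
  q0 = rec X. a.(b.a.0 + b.(b.0)\{a}) + a.X ⊢ ··a··> q0, ··a··> q1
  q1 = b.a.0 + b.(b.0)\{a} ⊢ ··b··> q2, ··b··> q3
  q2 = (b.0)\{a} ⊢ ··b··> q4
  q3 = a.0 ⊢ ··a··> q5
  q4 = 0\{a} ⊢ ∅
  q5 = 0 ⊢ ∅
Partition-refinement fixed point:
  B0 = {p0}
  B1 = {p1}
  B2 = {p2, p5, q2}
  B3 = {p4, p6, q4, q5}
  B4 = {p3}
  B5 = {q0}
  B6 = {q1}
  B7 = {q3}
p0 ∈ B0, q0 ∈ B5 → different blocks

P ≁ Q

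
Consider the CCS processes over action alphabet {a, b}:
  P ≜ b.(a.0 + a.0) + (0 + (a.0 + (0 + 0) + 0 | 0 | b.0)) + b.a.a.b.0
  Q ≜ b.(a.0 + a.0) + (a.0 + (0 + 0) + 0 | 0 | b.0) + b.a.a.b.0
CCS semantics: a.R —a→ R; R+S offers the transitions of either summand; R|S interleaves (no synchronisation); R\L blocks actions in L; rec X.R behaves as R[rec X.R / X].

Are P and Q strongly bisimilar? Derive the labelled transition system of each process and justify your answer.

bisimilar

P's transition system — 7 states:
  s0 = b.(a.0 + a.0) + (0 + (a.0 + (0 + 0) + 0 | 0 | b.0)) + b.a.a.b.0 :: ··a··> s1, ··b··> s2, ··b··> s3, ··b··> s4
  s1 = 0 :: ∅
  s2 = 0 | 0 | 0 :: ∅
  s3 = a.0 + a.0 :: ··a··> s1
  s4 = a.a.b.0 :: ··a··> s5
  s5 = a.b.0 :: ··a··> s6
  s6 = b.0 :: ··b··> s1
Q's transition system — 7 states:
  t0 = b.(a.0 + a.0) + (a.0 + (0 + 0) + 0 | 0 | b.0) + b.a.a.b.0 :: ··a··> t1, ··b··> t2, ··b··> t3, ··b··> t4
  t1 = 0 :: ∅
  t2 = 0 | 0 | 0 :: ∅
  t3 = a.0 + a.0 :: ··a··> t1
  t4 = a.a.b.0 :: ··a··> t5
  t5 = a.b.0 :: ··a··> t6
  t6 = b.0 :: ··b··> t1
Coarsest stable partition (strong bisimilarity classes):
  B0 = {s0, t0}
  B1 = {s4, t4}
  B2 = {s5, t5}
  B3 = {s6, t6}
  B4 = {s1, s2, t1, t2}
  B5 = {s3, t3}
s0 ∈ B0, t0 ∈ B0 → same block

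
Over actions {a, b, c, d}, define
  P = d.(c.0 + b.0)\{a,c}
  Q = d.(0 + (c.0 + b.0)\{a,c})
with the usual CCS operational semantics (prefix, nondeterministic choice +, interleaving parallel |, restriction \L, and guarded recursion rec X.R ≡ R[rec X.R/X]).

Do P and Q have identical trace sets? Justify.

trace-equivalent

Reachable graph of P (3 states):
  m0 = d.(c.0 + b.0)\{a,c} → ··d··> m1
  m1 = (c.0 + b.0)\{a,c} → ··b··> m2
  m2 = 0\{a,c} → (no moves)
Reachable graph of Q (3 states):
  n0 = d.(0 + (c.0 + b.0)\{a,c}) → ··d··> n1
  n1 = 0 + (c.0 + b.0)\{a,c} → ··b··> n2
  n2 = 0\{a,c} → (no moves)
Coarsest stable partition (strong bisimilarity classes):
  B0 = {m0, n0}
  B1 = {m1, n1}
  B2 = {m2, n2}
m0 ∈ B0, n0 ∈ B0 → same block
Bisimilar ⇒ trace-equivalent.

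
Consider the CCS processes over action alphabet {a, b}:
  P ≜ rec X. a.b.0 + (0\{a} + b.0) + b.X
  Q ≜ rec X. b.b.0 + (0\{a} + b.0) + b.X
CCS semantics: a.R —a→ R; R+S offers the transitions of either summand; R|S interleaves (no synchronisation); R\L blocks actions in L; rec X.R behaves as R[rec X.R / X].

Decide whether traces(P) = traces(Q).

Reachable graph of P (3 states):
  m0 = rec X. a.b.0 + (0\{a} + b.0) + b.X | ··a··> m1, ··b··> m0, ··b··> m2
  m1 = b.0 | ··b··> m2
  m2 = 0 | ·
Reachable graph of Q (3 states):
  n0 = rec X. b.b.0 + (0\{a} + b.0) + b.X | ··b··> n0, ··b··> n1, ··b··> n2
  n1 = 0 | ·
  n2 = b.0 | ··b··> n1
Executing a from P (initial set {m0}):
  step 1 (a): {m1}
  ✓ P
Executing a from Q (initial set {n0}):
  step 1 (a): ∅  — Q cannot continue

trace-distinct — witness ⟨a⟩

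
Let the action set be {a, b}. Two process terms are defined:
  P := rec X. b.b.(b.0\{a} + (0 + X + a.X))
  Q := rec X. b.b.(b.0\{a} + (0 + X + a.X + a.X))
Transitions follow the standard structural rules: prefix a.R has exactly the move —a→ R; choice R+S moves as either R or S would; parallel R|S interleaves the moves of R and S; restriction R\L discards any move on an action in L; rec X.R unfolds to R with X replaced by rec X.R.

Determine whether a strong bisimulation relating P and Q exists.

P's transition system — 4 states:
  s0 = rec X. b.b.(b.0\{a} + (0 + X + a.X)) | -b-> s1
  s1 = b.(b.0\{a} + (0 + (rec X. b.b.(b.0\{a} + (0 + X + a.X))) + a.(rec X. b.b.(b.0\{a} + (0 + X + a.X))))) | -b-> s2
  s2 = b.0\{a} + (0 + (rec X. b.b.(b.0\{a} + (0 + X + a.X))) + a.(rec X. b.b.(b.0\{a} + (0 + X + a.X)))) | -a-> s0, -b-> s1, -b-> s3
  s3 = 0\{a} | ·
Q's transition system — 4 states:
  t0 = rec X. b.b.(b.0\{a} + (0 + X + a.X + a.X)) | -b-> t1
  t1 = b.(b.0\{a} + (0 + (rec X. b.b.(b.0\{a} + (0 + X + a.X + a.X))) + a.(rec X. b.b.(b.0\{a} + (0 + X + a.X + a.X))) + a.(rec X. b.b.(b.0\{a} + (0 + X + a.X + a.X))))) | -b-> t2
  t2 = b.0\{a} + (0 + (rec X. b.b.(b.0\{a} + (0 + X + a.X + a.X))) + a.(rec X. b.b.(b.0\{a} + (0 + X + a.X + a.X))) + a.(rec X. b.b.(b.0\{a} + (0 + X + a.X + a.X)))) | -a-> t0, -b-> t1, -b-> t3
  t3 = 0\{a} | ·
Coarsest stable partition (strong bisimilarity classes):
  B0 = {s0, t0}
  B1 = {s1, t1}
  B2 = {s2, t2}
  B3 = {s3, t3}
s0 ∈ B0, t0 ∈ B0 → same block

YES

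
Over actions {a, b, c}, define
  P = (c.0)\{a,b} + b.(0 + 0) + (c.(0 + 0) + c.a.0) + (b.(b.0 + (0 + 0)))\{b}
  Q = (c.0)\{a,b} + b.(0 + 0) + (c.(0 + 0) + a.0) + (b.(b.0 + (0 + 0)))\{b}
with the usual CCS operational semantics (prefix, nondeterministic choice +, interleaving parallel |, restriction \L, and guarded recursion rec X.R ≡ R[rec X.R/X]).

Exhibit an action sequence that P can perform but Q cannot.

ca

Reachable graph of P (5 states):
  u0 = (c.0)\{a,b} + b.(0 + 0) + (c.(0 + 0) + c.a.0) + (b.(b.0 + (0 + 0)))\{b} :: =b=> u1, =c=> u1, =c=> u2, =c=> u3
  u1 = 0 + 0 :: stopped
  u2 = 0\{a,b} :: stopped
  u3 = a.0 :: =a=> u4
  u4 = 0 :: stopped
Reachable graph of Q (4 states):
  v0 = (c.0)\{a,b} + b.(0 + 0) + (c.(0 + 0) + a.0) + (b.(b.0 + (0 + 0)))\{b} :: =a=> v1, =b=> v2, =c=> v2, =c=> v3
  v1 = 0 :: stopped
  v2 = 0 + 0 :: stopped
  v3 = 0\{a,b} :: stopped
Run σ = ⟨ca⟩ on P: start {u0}
  [1] c ⇒ {u1, u2, u3}
  [2] a ⇒ {u4}
  P completes σ.
Run σ = ⟨ca⟩ on Q: start {v0}
  [1] c ⇒ {v2, v3}
  [2] a ⇒ ∅  — Q cannot continue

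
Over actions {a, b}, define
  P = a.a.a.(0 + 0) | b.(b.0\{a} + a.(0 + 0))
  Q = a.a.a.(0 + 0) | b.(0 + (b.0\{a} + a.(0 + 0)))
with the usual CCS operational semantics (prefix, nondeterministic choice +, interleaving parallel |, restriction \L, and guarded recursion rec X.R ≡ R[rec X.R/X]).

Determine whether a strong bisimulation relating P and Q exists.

Reachable graph of P (16 states):
  s0 = a.a.a.(0 + 0) | b.(b.0\{a} + a.(0 + 0)) → -a-> s1, -b-> s2
  s1 = a.a.(0 + 0) | b.(b.0\{a} + a.(0 + 0)) → -a-> s3, -b-> s4
  s2 = a.a.a.(0 + 0) | (b.0\{a} + a.(0 + 0)) → -a-> s4, -a-> s5, -b-> s6
  s3 = a.(0 + 0) | b.(b.0\{a} + a.(0 + 0)) → -a-> s7, -b-> s8
  s4 = a.a.(0 + 0) | (b.0\{a} + a.(0 + 0)) → -a-> s8, -a-> s9, -b-> s10
  s5 = a.a.a.(0 + 0) | (0 + 0) → -a-> s9
  s6 = a.a.a.(0 + 0) | 0\{a} → -a-> s10
  s7 = (0 + 0) | b.(b.0\{a} + a.(0 + 0)) → -b-> s11
  s8 = a.(0 + 0) | (b.0\{a} + a.(0 + 0)) → -a-> s11, -a-> s12, -b-> s13
  s9 = a.a.(0 + 0) | (0 + 0) → -a-> s12
  s10 = a.a.(0 + 0) | 0\{a} → -a-> s13
  s11 = (0 + 0) | (b.0\{a} + a.(0 + 0)) → -a-> s14, -b-> s15
  s12 = a.(0 + 0) | (0 + 0) → -a-> s14
  s13 = a.(0 + 0) | 0\{a} → -a-> s15
  s14 = (0 + 0) | (0 + 0) → (no moves)
  s15 = (0 + 0) | 0\{a} → (no moves)
Reachable graph of Q (16 states):
  t0 = a.a.a.(0 + 0) | b.(0 + (b.0\{a} + a.(0 + 0))) → -a-> t1, -b-> t2
  t1 = a.a.(0 + 0) | b.(0 + (b.0\{a} + a.(0 + 0))) → -a-> t3, -b-> t4
  t2 = a.a.a.(0 + 0) | (0 + (b.0\{a} + a.(0 + 0))) → -a-> t4, -a-> t5, -b-> t6
  t3 = a.(0 + 0) | b.(0 + (b.0\{a} + a.(0 + 0))) → -a-> t7, -b-> t8
  t4 = a.a.(0 + 0) | (0 + (b.0\{a} + a.(0 + 0))) → -a-> t8, -a-> t9, -b-> t10
  t5 = a.a.a.(0 + 0) | (0 + 0) → -a-> t9
  t6 = a.a.a.(0 + 0) | 0\{a} → -a-> t10
  t7 = (0 + 0) | b.(0 + (b.0\{a} + a.(0 + 0))) → -b-> t11
  t8 = a.(0 + 0) | (0 + (b.0\{a} + a.(0 + 0))) → -a-> t11, -a-> t12, -b-> t13
  t9 = a.a.(0 + 0) | (0 + 0) → -a-> t12
  t10 = a.a.(0 + 0) | 0\{a} → -a-> t13
  t11 = (0 + 0) | (0 + (b.0\{a} + a.(0 + 0))) → -a-> t14, -b-> t15
  t12 = a.(0 + 0) | (0 + 0) → -a-> t14
  t13 = a.(0 + 0) | 0\{a} → -a-> t15
  t14 = (0 + 0) | (0 + 0) → (no moves)
  t15 = (0 + 0) | 0\{a} → (no moves)
Coarsest stable partition (strong bisimilarity classes):
  B0 = {s0, t0}
  B1 = {s2, t2}
  B2 = {s4, t4}
  B3 = {s10, s9, t10, t9}
  B4 = {s12, s13, t12, t13}
  B5 = {s14, s15, t14, t15}
  B6 = {s8, t8}
  B7 = {s11, t11}
  B8 = {s5, s6, t5, t6}
  B9 = {s1, t1}
  B10 = {s3, t3}
  B11 = {s7, t7}
s0 ∈ B0, t0 ∈ B0 → same block

P ~ Q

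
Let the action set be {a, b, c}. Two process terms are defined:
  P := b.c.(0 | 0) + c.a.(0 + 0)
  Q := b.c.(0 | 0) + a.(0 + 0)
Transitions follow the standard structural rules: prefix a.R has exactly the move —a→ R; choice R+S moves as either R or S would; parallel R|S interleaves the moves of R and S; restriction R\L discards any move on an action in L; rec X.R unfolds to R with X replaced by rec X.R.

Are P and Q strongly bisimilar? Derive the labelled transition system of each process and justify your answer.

not bisimilar

P's transition system — 5 states:
  m0 = b.c.(0 | 0) + c.a.(0 + 0) | --b--▸ m1, --c--▸ m2
  m1 = c.(0 | 0) | --c--▸ m3
  m2 = a.(0 + 0) | --a--▸ m4
  m3 = 0 | 0 | (no moves)
  m4 = 0 + 0 | (no moves)
Q's transition system — 4 states:
  n0 = b.c.(0 | 0) + a.(0 + 0) | --a--▸ n1, --b--▸ n2
  n1 = 0 + 0 | (no moves)
  n2 = c.(0 | 0) | --c--▸ n3
  n3 = 0 | 0 | (no moves)
Bisimilarity quotient blocks:
  B0 = {m0}
  B1 = {m2}
  B2 = {m3, m4, n1, n3}
  B3 = {m1, n2}
  B4 = {n0}
m0 ∈ B0, n0 ∈ B4 → different blocks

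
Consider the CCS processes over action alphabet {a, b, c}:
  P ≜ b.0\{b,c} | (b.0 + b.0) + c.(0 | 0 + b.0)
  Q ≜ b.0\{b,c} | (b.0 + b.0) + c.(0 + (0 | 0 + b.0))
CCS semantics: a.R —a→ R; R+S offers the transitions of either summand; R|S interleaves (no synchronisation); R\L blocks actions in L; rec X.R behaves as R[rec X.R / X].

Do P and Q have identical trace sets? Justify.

Reachable graph of P (6 states):
  u0 = b.0\{b,c} | (b.0 + b.0) + c.(0 | 0 + b.0) has moves -b-> u1, -b-> u2, -c-> u3
  u1 = 0\{b,c} | (b.0 + b.0) has moves -b-> u4
  u2 = b.0\{b,c} | 0 has moves -b-> u4
  u3 = 0 | 0 + b.0 has moves -b-> u5
  u4 = 0\{b,c} | 0 has moves ∅
  u5 = 0 has moves ∅
Reachable graph of Q (6 states):
  v0 = b.0\{b,c} | (b.0 + b.0) + c.(0 + (0 | 0 + b.0)) has moves -b-> v1, -b-> v2, -c-> v3
  v1 = 0\{b,c} | (b.0 + b.0) has moves -b-> v4
  v2 = b.0\{b,c} | 0 has moves -b-> v4
  v3 = 0 + (0 | 0 + b.0) has moves -b-> v5
  v4 = 0\{b,c} | 0 has moves ∅
  v5 = 0 has moves ∅
Coarsest stable partition (strong bisimilarity classes):
  B0 = {u0, v0}
  B1 = {u1, u2, u3, v1, v2, v3}
  B2 = {u4, u5, v4, v5}
u0 ∈ B0, v0 ∈ B0 → same block
Bisimilar ⇒ trace-equivalent.

traces(P) = traces(Q)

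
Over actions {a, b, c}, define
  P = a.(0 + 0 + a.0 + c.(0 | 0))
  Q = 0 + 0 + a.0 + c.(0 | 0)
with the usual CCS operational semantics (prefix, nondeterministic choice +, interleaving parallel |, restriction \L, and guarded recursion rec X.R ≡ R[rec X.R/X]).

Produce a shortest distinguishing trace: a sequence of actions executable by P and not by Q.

LTS(P): 4 reachable states
  p0 = a.(0 + 0 + a.0 + c.(0 | 0)) | --a--▸ p1
  p1 = 0 + 0 + a.0 + c.(0 | 0) | --a--▸ p2, --c--▸ p3
  p2 = 0 | (no moves)
  p3 = 0 | 0 | (no moves)
LTS(Q): 3 reachable states
  q0 = 0 + 0 + a.0 + c.(0 | 0) | --a--▸ q1, --c--▸ q2
  q1 = 0 | (no moves)
  q2 = 0 | 0 | (no moves)
Executing aa from P (initial set {p0}):
  step 1 (a): {p1}
  step 2 (a): {p2}
  ✓ P
Executing aa from Q (initial set {q0}):
  step 1 (a): {q1}
  step 2 (a): no successor for Q

aa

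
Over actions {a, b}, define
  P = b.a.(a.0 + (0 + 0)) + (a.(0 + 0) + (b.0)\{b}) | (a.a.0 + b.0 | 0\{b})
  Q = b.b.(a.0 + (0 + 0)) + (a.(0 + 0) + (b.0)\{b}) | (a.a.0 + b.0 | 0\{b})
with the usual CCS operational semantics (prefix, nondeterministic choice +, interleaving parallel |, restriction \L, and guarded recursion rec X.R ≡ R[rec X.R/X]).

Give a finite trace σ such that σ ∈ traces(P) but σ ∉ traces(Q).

baa

P's transition system — 11 states:
  p0 = b.a.(a.0 + (0 + 0)) + (a.(0 + 0) + (b.0)\{b}) | (a.a.0 + b.0 | 0\{b}) | =a=> p1, =a=> p2, =b=> p3, =b=> p4
  p1 = (0 + 0) | (a.a.0 + b.0 | 0\{b}) | =a=> p5, =b=> p6
  p2 = (a.(0 + 0) + (b.0)\{b}) | a.0 | =a=> p5, =a=> p7
  p3 = (a.(0 + 0) + (b.0)\{b}) | (0 | 0\{b}) | =a=> p6
  p4 = a.(a.0 + (0 + 0)) | =a=> p8
  p5 = (0 + 0) | a.0 | =a=> p9
  p6 = (0 + 0) | (0 | 0\{b}) | ·
  p7 = (a.(0 + 0) + (b.0)\{b}) | 0 | =a=> p9
  p8 = a.0 + (0 + 0) | =a=> p10
  p9 = (0 + 0) | 0 | ·
  p10 = 0 | ·
Q's transition system — 11 states:
  q0 = b.b.(a.0 + (0 + 0)) + (a.(0 + 0) + (b.0)\{b}) | (a.a.0 + b.0 | 0\{b}) | =a=> q1, =a=> q2, =b=> q3, =b=> q4
  q1 = (0 + 0) | (a.a.0 + b.0 | 0\{b}) | =a=> q5, =b=> q6
  q2 = (a.(0 + 0) + (b.0)\{b}) | a.0 | =a=> q5, =a=> q7
  q3 = (a.(0 + 0) + (b.0)\{b}) | (0 | 0\{b}) | =a=> q6
  q4 = b.(a.0 + (0 + 0)) | =b=> q8
  q5 = (0 + 0) | a.0 | =a=> q9
  q6 = (0 + 0) | (0 | 0\{b}) | ·
  q7 = (a.(0 + 0) + (b.0)\{b}) | 0 | =a=> q9
  q8 = a.0 + (0 + 0) | =a=> q10
  q9 = (0 + 0) | 0 | ·
  q10 = 0 | ·
Trace ⟨baa⟩ through P, begin at {p0}:
  after b @ step 1: {p3, p4}
  after a @ step 2: {p6, p8}
  after a @ step 3: {p10}
  — P admits the full trace.
Trace ⟨baa⟩ through Q, begin at {q0}:
  after b @ step 1: {q3, q4}
  after a @ step 2: {q6}
  after a @ step 3: no successor for Q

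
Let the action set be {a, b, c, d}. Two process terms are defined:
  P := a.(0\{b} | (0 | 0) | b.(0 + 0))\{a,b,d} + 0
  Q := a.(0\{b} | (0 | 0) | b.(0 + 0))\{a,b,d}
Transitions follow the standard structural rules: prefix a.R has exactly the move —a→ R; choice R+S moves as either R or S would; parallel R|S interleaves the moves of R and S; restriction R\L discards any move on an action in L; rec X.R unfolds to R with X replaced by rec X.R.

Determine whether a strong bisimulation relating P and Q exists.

P ~ Q

LTS(P): 2 reachable states
  s0 = a.(0\{b} | (0 | 0) | b.(0 + 0))\{a,b,d} + 0 has moves —a→ s1
  s1 = (0\{b} | (0 | 0) | b.(0 + 0))\{a,b,d} has moves stopped
LTS(Q): 2 reachable states
  t0 = a.(0\{b} | (0 | 0) | b.(0 + 0))\{a,b,d} has moves —a→ t1
  t1 = (0\{b} | (0 | 0) | b.(0 + 0))\{a,b,d} has moves stopped
Bisimilarity quotient blocks:
  B0 = {s0, t0}
  B1 = {s1, t1}
s0 ∈ B0, t0 ∈ B0 → same block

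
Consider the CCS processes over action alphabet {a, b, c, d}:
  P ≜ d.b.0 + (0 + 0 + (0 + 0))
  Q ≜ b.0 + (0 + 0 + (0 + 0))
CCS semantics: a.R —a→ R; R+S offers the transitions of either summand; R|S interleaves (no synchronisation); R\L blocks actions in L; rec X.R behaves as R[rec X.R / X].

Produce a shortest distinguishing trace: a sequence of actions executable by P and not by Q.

Reachable graph of P (3 states):
  p0 = d.b.0 + (0 + 0 + (0 + 0)) → —d→ p1
  p1 = b.0 → —b→ p2
  p2 = 0 → (no moves)
Reachable graph of Q (2 states):
  q0 = b.0 + (0 + 0 + (0 + 0)) → —b→ q1
  q1 = 0 → (no moves)
Run σ = ⟨d⟩ on P: start {p0}
  [1] d ⇒ {p1}
  P completes σ.
Run σ = ⟨d⟩ on Q: start {q0}
  [1] d ⇒ ∅ (Q stuck)

d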